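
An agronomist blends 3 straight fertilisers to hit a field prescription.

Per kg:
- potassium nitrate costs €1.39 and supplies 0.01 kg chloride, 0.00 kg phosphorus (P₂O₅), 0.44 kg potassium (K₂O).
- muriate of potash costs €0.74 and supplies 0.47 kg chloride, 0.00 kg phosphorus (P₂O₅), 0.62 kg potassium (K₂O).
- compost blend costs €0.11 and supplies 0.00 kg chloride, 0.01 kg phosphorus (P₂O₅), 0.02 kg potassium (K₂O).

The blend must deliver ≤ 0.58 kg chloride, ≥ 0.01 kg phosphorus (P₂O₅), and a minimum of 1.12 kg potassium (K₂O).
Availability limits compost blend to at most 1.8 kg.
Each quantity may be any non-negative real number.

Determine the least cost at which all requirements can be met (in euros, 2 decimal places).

€2.10

Let x1 = kg of potassium nitrate, x2 = kg of muriate of potash, x3 = kg of compost blend.
Minimize 1.39x1 + 0.74x2 + 0.11x3 s.t.:
  0.01x1 + 0.47x2 ≤ 0.58   (chloride)
  0.01x3 ≥ 0.01   (phosphorus (P₂O₅))
  0.44x1 + 0.62x2 + 0.02x3 ≥ 1.12   (potassium (K₂O))
  x3 ≤ 1.8
  x1, x2, x3 ≥ 0.
The optimal mix uses every input. The chloride, phosphorus (P₂O₅), potassium (K₂O) requirements are met with equality.
Solving gives x1 = 0.7846, x2 = 1.217, x3 = 1.
Hence cost = 1.39·0.7846 + 0.74·1.217 + 0.11·1 = €2.1012.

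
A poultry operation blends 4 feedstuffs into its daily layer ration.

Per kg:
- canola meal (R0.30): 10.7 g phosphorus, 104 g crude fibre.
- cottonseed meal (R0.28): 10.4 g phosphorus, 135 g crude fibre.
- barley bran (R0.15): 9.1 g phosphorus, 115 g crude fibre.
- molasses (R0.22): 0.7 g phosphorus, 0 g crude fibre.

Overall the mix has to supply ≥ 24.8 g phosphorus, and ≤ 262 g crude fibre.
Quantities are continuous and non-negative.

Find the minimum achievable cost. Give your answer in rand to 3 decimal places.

R0.612

Let x1 = kg of canola meal, x2 = kg of cottonseed meal, x3 = kg of barley bran, x4 = kg of molasses.
Minimise 0.3x1 + 0.28x2 + 0.15x3 + 0.22x4 with:
  10.7x1 + 10.4x2 + 9.1x3 + 0.7x4 ≥ 24.8   (phosphorus)
  104x1 + 135x2 + 115x3 ≤ 262   (crude fibre)
  x1, x2, x3, x4 ≥ 0.
The minimum-cost mix takes nothing from cottonseed meal, molasses — only canola meal, barley bran. There the phosphorus and crude fibre constraints are tight.
That vertex is x1 = 1.647, x3 = 0.7892.
Hence cost = 0.3·1.647 + 0.15·0.7892 = R0.61248.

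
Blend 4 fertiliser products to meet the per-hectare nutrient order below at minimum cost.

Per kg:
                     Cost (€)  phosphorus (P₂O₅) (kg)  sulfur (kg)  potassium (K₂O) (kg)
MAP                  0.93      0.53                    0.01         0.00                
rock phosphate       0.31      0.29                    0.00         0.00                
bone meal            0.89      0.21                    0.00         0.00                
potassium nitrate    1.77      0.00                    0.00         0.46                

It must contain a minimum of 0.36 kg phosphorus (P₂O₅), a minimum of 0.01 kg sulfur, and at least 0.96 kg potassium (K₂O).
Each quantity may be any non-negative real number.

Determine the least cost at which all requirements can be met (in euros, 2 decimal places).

Set it up as a linear program. Let x1 = kg of MAP, x2 = kg of rock phosphate, x3 = kg of bone meal, x4 = kg of potassium nitrate.
Minimise 0.93x1 + 0.31x2 + 0.89x3 + 1.77x4 s.t.:
  0.53x1 + 0.29x2 + 0.21x3 ≥ 0.36   (phosphorus (P₂O₅))
  0.01x1 ≥ 0.01   (sulfur)
  0.46x4 ≥ 0.96   (potassium (K₂O))
  x1, x2, x3, x4 ≥ 0.
The minimum-cost mix takes nothing from rock phosphate, bone meal — only MAP, potassium nitrate. There the sulfur and potassium (K₂O) constraints are tight.
That vertex is x1 = 1, x4 = 2.087.
Hence cost = 0.93·1 + 1.77·2.087 = €4.6240.

€4.62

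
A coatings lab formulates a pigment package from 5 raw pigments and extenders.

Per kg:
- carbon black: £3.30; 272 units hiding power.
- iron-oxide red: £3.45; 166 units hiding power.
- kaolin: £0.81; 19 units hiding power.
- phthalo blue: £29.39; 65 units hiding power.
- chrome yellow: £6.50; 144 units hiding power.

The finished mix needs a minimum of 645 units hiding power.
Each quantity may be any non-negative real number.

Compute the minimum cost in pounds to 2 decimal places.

£7.83

Treat it as an LP. Let x1 = kg of carbon black, x2 = kg of iron-oxide red, x3 = kg of kaolin, x4 = kg of phthalo blue, x5 = kg of chrome yellow.
Minimize 3.3x1 + 3.45x2 + 0.81x3 + 29.39x4 + 6.5x5 subject to:
  272x1 + 166x2 + 19x3 + 65x4 + 144x5 ≥ 645   (hiding power)
  x1, x2, x3, x4, x5 ≥ 0.
The cheapest feasible vertex uses only carbon black; iron-oxide red, kaolin, phthalo blue, chrome yellow are not used. Binding constraint: hiding power.
Optimal quantities: carbon black = 2.3713 kg.
Total cost: 3.3·2.3713 = 7.8253.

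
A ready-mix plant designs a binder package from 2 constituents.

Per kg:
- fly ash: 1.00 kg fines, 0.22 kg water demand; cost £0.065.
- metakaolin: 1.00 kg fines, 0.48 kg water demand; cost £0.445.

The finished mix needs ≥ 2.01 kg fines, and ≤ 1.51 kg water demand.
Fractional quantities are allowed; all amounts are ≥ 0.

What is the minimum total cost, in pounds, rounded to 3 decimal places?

£0.131

Treat it as an LP. Let x1 = kg of fly ash, x2 = kg of metakaolin.
min 0.065x1 + 0.445x2 with:
  1x1 + 1x2 ≥ 2.01   (fines)
  0.22x1 + 0.48x2 ≤ 1.51   (water demand)
  x1, x2 ≥ 0.
The optimal basis is {fly ash}; metakaolin drops out. The fines requirement is met with equality.
That vertex is x1 = 2.01.
Objective = 0.065·2.01 = 0.13065.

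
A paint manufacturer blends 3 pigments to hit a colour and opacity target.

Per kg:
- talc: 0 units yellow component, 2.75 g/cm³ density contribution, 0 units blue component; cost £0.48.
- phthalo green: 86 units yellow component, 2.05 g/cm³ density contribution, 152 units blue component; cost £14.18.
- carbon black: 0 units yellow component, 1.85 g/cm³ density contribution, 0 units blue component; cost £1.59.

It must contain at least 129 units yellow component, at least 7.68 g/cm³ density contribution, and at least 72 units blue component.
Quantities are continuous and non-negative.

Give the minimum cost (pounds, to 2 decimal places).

£22.07

This is a linear program. Let x1 = kg of talc, x2 = kg of phthalo green, x3 = kg of carbon black.
Minimise 0.48x1 + 14.18x2 + 1.59x3 s.t.:
  86x2 ≥ 129   (yellow component)
  2.75x1 + 2.05x2 + 1.85x3 ≥ 7.68   (density contribution)
  152x2 ≥ 72   (blue component)
  x1, x2, x3 ≥ 0.
At the optimum only talc, phthalo green are positive (carbon black = 0). The yellow component and density contribution requirements are met with equality.
That vertex is x1 = 1.675, x2 = 1.5.
Hence cost = 0.48·1.675 + 14.18·1.5 = £22.0740.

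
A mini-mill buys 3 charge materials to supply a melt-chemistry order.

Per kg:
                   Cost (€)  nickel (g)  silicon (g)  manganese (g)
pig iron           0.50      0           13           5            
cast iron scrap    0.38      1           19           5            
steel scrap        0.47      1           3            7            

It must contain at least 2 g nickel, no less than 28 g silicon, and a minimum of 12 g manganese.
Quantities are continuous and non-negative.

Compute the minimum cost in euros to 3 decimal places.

€0.866

Set it up as a linear program. Let x1 = kg of pig iron, x2 = kg of cast iron scrap, x3 = kg of steel scrap.
Minimize 0.5x1 + 0.38x2 + 0.47x3 subject to:
  1x2 + 1x3 ≥ 2   (nickel)
  13x1 + 19x2 + 3x3 ≥ 28   (silicon)
  5x1 + 5x2 + 7x3 ≥ 12   (manganese)
  x1, x2, x3 ≥ 0.
At the optimum only cast iron scrap, steel scrap are positive (pig iron = 0). The silicon and manganese requirements are met with equality.
That vertex is x2 = 1.356, x3 = 0.7458.
Objective = 0.38·1.356 + 0.47·0.7458 = 0.86581.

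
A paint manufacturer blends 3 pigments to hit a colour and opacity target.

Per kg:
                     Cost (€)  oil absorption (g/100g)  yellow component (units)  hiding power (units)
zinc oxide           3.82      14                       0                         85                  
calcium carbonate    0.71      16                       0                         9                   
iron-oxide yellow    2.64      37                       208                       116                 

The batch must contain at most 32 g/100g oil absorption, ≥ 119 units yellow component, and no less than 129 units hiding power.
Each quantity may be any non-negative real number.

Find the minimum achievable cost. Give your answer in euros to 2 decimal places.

€4.25

This is a linear program. Let x1 = kg of zinc oxide, x2 = kg of calcium carbonate, x3 = kg of iron-oxide yellow.
Minimise 3.82x1 + 0.71x2 + 2.64x3 s.t.:
  14x1 + 16x2 + 37x3 ≤ 32   (oil absorption)
  208x3 ≥ 119   (yellow component)
  85x1 + 9x2 + 116x3 ≥ 129   (hiding power)
  x1, x2, x3 ≥ 0.
At the optimum only zinc oxide, iron-oxide yellow are positive (calcium carbonate = 0). There the oil absorption and hiding power constraints are tight.
Optimal quantities: zinc oxide = 0.6976 kg, iron-oxide yellow = 0.6009 kg.
Hence cost = 3.82·0.6976 + 2.64·0.6009 = €4.2512.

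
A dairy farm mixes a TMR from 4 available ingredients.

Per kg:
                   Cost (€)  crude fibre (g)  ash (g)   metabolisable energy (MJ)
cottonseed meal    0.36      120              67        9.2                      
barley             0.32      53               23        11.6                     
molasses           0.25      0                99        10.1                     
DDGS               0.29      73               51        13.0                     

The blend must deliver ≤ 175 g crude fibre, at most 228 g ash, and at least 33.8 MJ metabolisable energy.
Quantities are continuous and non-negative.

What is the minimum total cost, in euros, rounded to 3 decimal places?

€0.760

Treat it as an LP. Let x1 = kg of cottonseed meal, x2 = kg of barley, x3 = kg of molasses, x4 = kg of DDGS.
Minimize 0.36x1 + 0.32x2 + 0.25x3 + 0.29x4 s.t.:
  120x1 + 53x2 + 73x4 ≤ 175   (crude fibre)
  67x1 + 23x2 + 99x3 + 51x4 ≤ 228   (ash)
  9.2x1 + 11.6x2 + 10.1x3 + 13x4 ≥ 33.8   (metabolisable energy)
  x1, x2, x3, x4 ≥ 0.
The minimum-cost mix takes nothing from cottonseed meal, barley — only molasses, DDGS. There the crude fibre and metabolisable energy constraints are tight.
Optimal quantities: molasses = 0.261 kg, DDGS = 2.397 kg.
Total cost: 0.25·0.261 + 0.29·2.397 = 0.76038.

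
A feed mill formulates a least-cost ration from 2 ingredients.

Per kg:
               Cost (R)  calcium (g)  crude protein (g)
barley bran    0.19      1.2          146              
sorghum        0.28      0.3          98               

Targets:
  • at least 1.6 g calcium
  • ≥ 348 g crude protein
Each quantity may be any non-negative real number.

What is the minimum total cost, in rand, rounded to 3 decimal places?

R0.453

Let x1 = kg of barley bran, x2 = kg of sorghum.
Minimize 0.19x1 + 0.28x2 s.t.:
  1.2x1 + 0.3x2 ≥ 1.6   (calcium)
  146x1 + 98x2 ≥ 348   (crude protein)
  x1, x2 ≥ 0.
At the optimum only barley bran is positive (sorghum = 0). Binding constraint: crude protein.
So barley bran = 2.384 kg.
Objective = 0.19·2.384 = 0.45296.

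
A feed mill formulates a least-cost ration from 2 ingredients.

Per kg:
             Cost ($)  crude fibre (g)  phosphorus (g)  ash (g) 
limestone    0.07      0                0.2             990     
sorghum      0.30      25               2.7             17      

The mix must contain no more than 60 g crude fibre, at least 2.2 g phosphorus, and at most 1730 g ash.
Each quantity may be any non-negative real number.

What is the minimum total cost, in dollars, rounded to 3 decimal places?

$0.244

This is a linear program. Let x1 = kg of limestone, x2 = kg of sorghum.
min 0.07x1 + 0.3x2 subject to:
  25x2 ≤ 60   (crude fibre)
  0.2x1 + 2.7x2 ≥ 2.2   (phosphorus)
  990x1 + 17x2 ≤ 1730   (ash)
  x1, x2 ≥ 0.
The cheapest feasible vertex uses only sorghum; limestone is not used. There the phosphorus constraint is tight.
Optimal quantities: sorghum = 0.8148 kg.
Objective = 0.3·0.8148 = 0.24444.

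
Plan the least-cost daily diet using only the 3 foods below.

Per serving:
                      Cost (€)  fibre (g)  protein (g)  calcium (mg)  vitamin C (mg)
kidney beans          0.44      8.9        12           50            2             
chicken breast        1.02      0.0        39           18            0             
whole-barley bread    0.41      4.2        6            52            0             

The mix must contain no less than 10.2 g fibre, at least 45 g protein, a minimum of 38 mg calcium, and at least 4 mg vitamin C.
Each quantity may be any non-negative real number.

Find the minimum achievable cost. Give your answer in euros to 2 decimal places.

Treat it as an LP. Let x1 = servings of kidney beans, x2 = servings of chicken breast, x3 = servings of whole-barley bread.
Minimize 0.44x1 + 1.02x2 + 0.41x3 with:
  8.9x1 + 4.2x3 ≥ 10.2   (fibre)
  12x1 + 39x2 + 6x3 ≥ 45   (protein)
  50x1 + 18x2 + 52x3 ≥ 38   (calcium)
  2x1 ≥ 4   (vitamin C)
  x1, x2, x3 ≥ 0.
At the optimum only kidney beans, chicken breast are positive (whole-barley bread = 0). The protein and vitamin C requirements are met with equality.
Optimal quantities: kidney beans = 2 servings, chicken breast = 0.5385 servings.
Hence cost = 0.44·2 + 1.02·0.5385 = €1.4293.

€1.43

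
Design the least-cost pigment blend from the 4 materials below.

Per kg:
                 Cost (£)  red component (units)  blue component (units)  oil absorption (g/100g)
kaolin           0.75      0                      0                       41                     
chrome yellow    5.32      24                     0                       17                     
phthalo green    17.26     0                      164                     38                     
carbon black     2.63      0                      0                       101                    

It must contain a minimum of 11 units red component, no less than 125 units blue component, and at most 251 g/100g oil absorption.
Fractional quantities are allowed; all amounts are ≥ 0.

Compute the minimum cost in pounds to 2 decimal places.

Let x1 = kg of kaolin, x2 = kg of chrome yellow, x3 = kg of phthalo green, x4 = kg of carbon black.
min 0.75x1 + 5.32x2 + 17.26x3 + 2.63x4 s.t.:
  24x2 ≥ 11   (red component)
  164x3 ≥ 125   (blue component)
  41x1 + 17x2 + 38x3 + 101x4 ≤ 251   (oil absorption)
  x1, x2, x3, x4 ≥ 0.
The minimum-cost mix takes nothing from kaolin, carbon black — only chrome yellow, phthalo green. The red component and blue component requirements are met with equality.
Solving gives x2 = 0.4583, x3 = 0.7622.
Total cost: 5.32·0.4583 + 17.26·0.7622 = 15.5937.

£15.59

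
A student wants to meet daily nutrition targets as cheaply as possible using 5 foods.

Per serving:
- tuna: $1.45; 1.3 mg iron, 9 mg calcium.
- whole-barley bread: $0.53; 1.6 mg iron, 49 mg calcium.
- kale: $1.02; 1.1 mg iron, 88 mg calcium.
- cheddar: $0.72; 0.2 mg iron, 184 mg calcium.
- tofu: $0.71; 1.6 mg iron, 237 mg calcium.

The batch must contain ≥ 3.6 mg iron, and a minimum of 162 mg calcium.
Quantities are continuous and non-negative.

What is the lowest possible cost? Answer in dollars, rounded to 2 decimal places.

$1.24

Let x1 = servings of tuna, x2 = servings of whole-barley bread, x3 = servings of kale, x4 = servings of cheddar, x5 = servings of tofu.
Minimise 1.45x1 + 0.53x2 + 1.02x3 + 0.72x4 + 0.71x5 s.t.:
  1.3x1 + 1.6x2 + 1.1x3 + 0.2x4 + 1.6x5 ≥ 3.6   (iron)
  9x1 + 49x2 + 88x3 + 184x4 + 237x5 ≥ 162   (calcium)
  x1, x2, x3, x4, x5 ≥ 0.
At the optimum only whole-barley bread, tofu are positive (tuna, kale, cheddar = 0). There the iron and calcium constraints are tight.
Optimal quantities: whole-barley bread = 1.975 servings, tofu = 0.2753 servings.
Cost = 0.53·1.975 + 0.71·0.2753 = 1.2422.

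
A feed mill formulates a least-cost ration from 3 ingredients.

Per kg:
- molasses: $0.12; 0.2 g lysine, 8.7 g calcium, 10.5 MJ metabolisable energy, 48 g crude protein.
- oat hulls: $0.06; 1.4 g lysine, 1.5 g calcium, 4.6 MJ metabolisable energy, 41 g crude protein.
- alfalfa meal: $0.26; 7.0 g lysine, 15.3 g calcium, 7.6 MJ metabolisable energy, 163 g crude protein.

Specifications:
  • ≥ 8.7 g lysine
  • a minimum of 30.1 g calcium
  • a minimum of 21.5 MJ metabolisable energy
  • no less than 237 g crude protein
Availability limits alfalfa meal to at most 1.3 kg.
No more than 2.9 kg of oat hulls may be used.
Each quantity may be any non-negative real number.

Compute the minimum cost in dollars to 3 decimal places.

Treat it as an LP. Let x1 = kg of molasses, x2 = kg of oat hulls, x3 = kg of alfalfa meal.
Minimize 0.12x1 + 0.06x2 + 0.26x3 with:
  0.2x1 + 1.4x2 + 7x3 ≥ 8.7   (lysine)
  8.7x1 + 1.5x2 + 15.3x3 ≥ 30.1   (calcium)
  10.5x1 + 4.6x2 + 7.6x3 ≥ 21.5   (metabolisable energy)
  48x1 + 41x2 + 163x3 ≥ 237   (crude protein)
  x3 ≤ 1.3
  x2 ≤ 2.9
  x1, x2, x3 ≥ 0.
The minimum-cost mix takes nothing from oat hulls — only molasses, alfalfa meal. The lysine and calcium requirements are met with equality.
Solving gives x1 = 1.341, x3 = 1.205.
Cost = 0.12·1.341 + 0.26·1.205 = 0.47422.

$0.474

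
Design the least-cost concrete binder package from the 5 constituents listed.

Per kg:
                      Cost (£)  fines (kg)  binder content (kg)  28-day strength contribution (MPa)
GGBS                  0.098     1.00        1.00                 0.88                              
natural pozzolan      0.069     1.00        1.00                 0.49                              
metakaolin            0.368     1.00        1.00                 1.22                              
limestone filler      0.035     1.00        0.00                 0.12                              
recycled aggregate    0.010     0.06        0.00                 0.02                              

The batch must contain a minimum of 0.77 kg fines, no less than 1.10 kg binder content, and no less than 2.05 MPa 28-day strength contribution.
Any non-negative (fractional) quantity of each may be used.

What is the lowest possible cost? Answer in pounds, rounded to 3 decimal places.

£0.228

Let x1 = kg of GGBS, x2 = kg of natural pozzolan, x3 = kg of metakaolin, x4 = kg of limestone filler, x5 = kg of recycled aggregate.
min 0.098x1 + 0.069x2 + 0.368x3 + 0.035x4 + 0.01x5 s.t.:
  1x1 + 1x2 + 1x3 + 1x4 + 0.06x5 ≥ 0.77   (fines)
  1x1 + 1x2 + 1x3 ≥ 1.1   (binder content)
  0.88x1 + 0.49x2 + 1.22x3 + 0.12x4 + 0.02x5 ≥ 2.05   (28-day strength contribution)
  x1, x2, x3, x4, x5 ≥ 0.
At the optimum only GGBS is positive (natural pozzolan, metakaolin, limestone filler, recycled aggregate = 0). There the 28-day strength contribution constraint is tight.
That vertex is x1 = 2.33.
Hence cost = 0.098·2.33 = £0.22834.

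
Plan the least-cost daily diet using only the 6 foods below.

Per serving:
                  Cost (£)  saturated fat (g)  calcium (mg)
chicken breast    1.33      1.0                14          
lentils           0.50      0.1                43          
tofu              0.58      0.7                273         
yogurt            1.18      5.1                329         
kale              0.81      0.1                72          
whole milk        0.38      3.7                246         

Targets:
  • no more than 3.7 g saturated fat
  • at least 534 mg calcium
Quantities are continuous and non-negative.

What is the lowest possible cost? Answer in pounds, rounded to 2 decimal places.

Let x1 = servings of chicken breast, x2 = servings of lentils, x3 = servings of tofu, x4 = servings of yogurt, x5 = servings of kale, x6 = servings of whole milk.
min 1.33x1 + 0.5x2 + 0.58x3 + 1.18x4 + 0.81x5 + 0.38x6 subject to:
  1x1 + 0.1x2 + 0.7x3 + 5.1x4 + 0.1x5 + 3.7x6 ≤ 3.7   (saturated fat)
  14x1 + 43x2 + 273x3 + 329x4 + 72x5 + 246x6 ≥ 534   (calcium)
  x1, x2, x3, x4, x5, x6 ≥ 0.
The optimal basis is {tofu, whole milk}; chicken breast, lentils, yogurt, kale drop out. Binding constraints: saturated fat and calcium.
Solving gives x3 = 1.272, x6 = 0.7594.
Hence cost = 0.58·1.272 + 0.38·0.7594 = £1.0263.

£1.03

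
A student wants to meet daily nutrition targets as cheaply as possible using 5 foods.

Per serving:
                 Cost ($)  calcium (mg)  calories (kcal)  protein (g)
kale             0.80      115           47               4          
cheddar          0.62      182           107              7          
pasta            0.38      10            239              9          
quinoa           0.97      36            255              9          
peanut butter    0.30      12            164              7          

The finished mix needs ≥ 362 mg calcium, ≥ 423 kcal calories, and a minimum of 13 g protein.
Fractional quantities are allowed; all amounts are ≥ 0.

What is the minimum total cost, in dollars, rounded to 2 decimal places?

Treat it as an LP. Let x1 = servings of kale, x2 = servings of cheddar, x3 = servings of pasta, x4 = servings of quinoa, x5 = servings of peanut butter.
Minimize 0.8x1 + 0.62x2 + 0.38x3 + 0.97x4 + 0.3x5 s.t.:
  115x1 + 182x2 + 10x3 + 36x4 + 12x5 ≥ 362   (calcium)
  47x1 + 107x2 + 239x3 + 255x4 + 164x5 ≥ 423   (calories)
  4x1 + 7x2 + 9x3 + 9x4 + 7x5 ≥ 13   (protein)
  x1, x2, x3, x4, x5 ≥ 0.
At the optimum only cheddar, pasta are positive (kale, quinoa, peanut butter = 0). There the calcium and calories constraints are tight.
So cheddar = 1.9395 servings, pasta = 0.90157 servings.
Hence cost = 0.62·1.9395 + 0.38·0.90157 = $1.5451.

$1.55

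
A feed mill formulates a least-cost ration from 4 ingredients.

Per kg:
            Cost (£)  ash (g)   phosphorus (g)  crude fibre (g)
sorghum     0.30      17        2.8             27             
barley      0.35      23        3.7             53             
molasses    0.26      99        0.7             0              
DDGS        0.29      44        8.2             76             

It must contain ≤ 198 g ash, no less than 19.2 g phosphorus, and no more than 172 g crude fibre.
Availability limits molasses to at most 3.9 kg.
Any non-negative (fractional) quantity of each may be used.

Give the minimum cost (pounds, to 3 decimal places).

£0.895

Let x1 = kg of sorghum, x2 = kg of barley, x3 = kg of molasses, x4 = kg of DDGS.
Minimize 0.3x1 + 0.35x2 + 0.26x3 + 0.29x4 subject to:
  17x1 + 23x2 + 99x3 + 44x4 ≤ 198   (ash)
  2.8x1 + 3.7x2 + 0.7x3 + 8.2x4 ≥ 19.2   (phosphorus)
  27x1 + 53x2 + 76x4 ≤ 172   (crude fibre)
  x3 ≤ 3.9
  x1, x2, x3, x4 ≥ 0.
The cheapest feasible vertex uses only molasses, DDGS; sorghum, barley are not used. There the phosphorus and crude fibre constraints are tight.
So molasses = 0.9173 kg, DDGS = 2.263 kg.
Total cost: 0.26·0.9173 + 0.29·2.263 = 0.89477.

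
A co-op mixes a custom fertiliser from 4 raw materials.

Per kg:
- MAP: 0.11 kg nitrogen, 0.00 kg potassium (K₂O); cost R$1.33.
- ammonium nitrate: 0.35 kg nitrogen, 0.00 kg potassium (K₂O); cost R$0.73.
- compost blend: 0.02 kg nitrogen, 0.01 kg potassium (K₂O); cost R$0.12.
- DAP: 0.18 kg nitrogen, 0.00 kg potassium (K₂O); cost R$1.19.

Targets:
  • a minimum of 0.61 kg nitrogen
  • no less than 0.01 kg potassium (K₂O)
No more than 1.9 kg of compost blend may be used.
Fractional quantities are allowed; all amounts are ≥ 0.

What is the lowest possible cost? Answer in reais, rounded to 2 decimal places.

Treat it as an LP. Let x1 = kg of MAP, x2 = kg of ammonium nitrate, x3 = kg of compost blend, x4 = kg of DAP.
Minimise 1.33x1 + 0.73x2 + 0.12x3 + 1.19x4 subject to:
  0.11x1 + 0.35x2 + 0.02x3 + 0.18x4 ≥ 0.61   (nitrogen)
  0.01x3 ≥ 0.01   (potassium (K₂O))
  x3 ≤ 1.9
  x1, x2, x3, x4 ≥ 0.
The minimum-cost mix takes nothing from MAP, DAP — only ammonium nitrate, compost blend. There the nitrogen and potassium (K₂O) constraints are tight.
So ammonium nitrate = 1.686 kg, compost blend = 1 kg.
Cost = 0.73·1.686 + 0.12·1 = 1.3508.

R$1.35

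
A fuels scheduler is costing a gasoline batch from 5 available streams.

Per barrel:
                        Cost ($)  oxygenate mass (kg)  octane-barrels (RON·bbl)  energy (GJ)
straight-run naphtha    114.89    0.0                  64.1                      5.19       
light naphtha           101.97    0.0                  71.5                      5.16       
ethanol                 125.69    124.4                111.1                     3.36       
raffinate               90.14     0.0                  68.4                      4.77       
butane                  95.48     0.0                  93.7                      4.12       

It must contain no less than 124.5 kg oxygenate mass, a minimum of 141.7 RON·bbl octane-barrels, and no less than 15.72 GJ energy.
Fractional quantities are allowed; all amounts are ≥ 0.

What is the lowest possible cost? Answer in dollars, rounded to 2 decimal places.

Let x1 = barrels of straight-run naphtha, x2 = barrels of light naphtha, x3 = barrels of ethanol, x4 = barrels of raffinate, x5 = barrels of butane.
min 114.89x1 + 101.97x2 + 125.69x3 + 90.14x4 + 95.48x5 subject to:
  124.4x3 ≥ 124.5   (oxygenate mass)
  64.1x1 + 71.5x2 + 111.1x3 + 68.4x4 + 93.7x5 ≥ 141.7   (octane-barrels)
  5.19x1 + 5.16x2 + 3.36x3 + 4.77x4 + 4.12x5 ≥ 15.72   (energy)
  x1, x2, x3, x4, x5 ≥ 0.
The minimum-cost mix takes nothing from straight-run naphtha, light naphtha, butane — only ethanol, raffinate. Binding constraints: oxygenate mass and energy.
Solving gives x3 = 1.0008, x4 = 2.5906.
Objective = 125.69·1.0008 + 90.14·2.5906 = 359.3072.

$359.31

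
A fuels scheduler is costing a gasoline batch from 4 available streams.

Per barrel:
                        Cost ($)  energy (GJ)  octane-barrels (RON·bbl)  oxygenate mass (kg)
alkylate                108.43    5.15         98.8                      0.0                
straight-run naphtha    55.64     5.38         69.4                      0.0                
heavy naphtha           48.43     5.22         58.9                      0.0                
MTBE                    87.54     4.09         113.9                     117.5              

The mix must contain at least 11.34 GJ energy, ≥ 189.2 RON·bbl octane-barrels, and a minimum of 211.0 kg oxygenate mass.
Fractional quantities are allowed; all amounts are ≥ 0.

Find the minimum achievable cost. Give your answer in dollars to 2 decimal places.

Let x1 = barrels of alkylate, x2 = barrels of straight-run naphtha, x3 = barrels of heavy naphtha, x4 = barrels of MTBE.
Minimize 108.43x1 + 55.64x2 + 48.43x3 + 87.54x4 s.t.:
  5.15x1 + 5.38x2 + 5.22x3 + 4.09x4 ≥ 11.34   (energy)
  98.8x1 + 69.4x2 + 58.9x3 + 113.9x4 ≥ 189.2   (octane-barrels)
  117.5x4 ≥ 211   (oxygenate mass)
  x1, x2, x3, x4 ≥ 0.
The minimum-cost mix takes nothing from alkylate, straight-run naphtha — only heavy naphtha, MTBE. Binding constraints: energy and oxygenate mass.
So heavy naphtha = 0.765403 barrels, MTBE = 1.79574 barrels.
Objective = 48.43·0.765403 + 87.54·1.79574 = 194.2675.

$194.27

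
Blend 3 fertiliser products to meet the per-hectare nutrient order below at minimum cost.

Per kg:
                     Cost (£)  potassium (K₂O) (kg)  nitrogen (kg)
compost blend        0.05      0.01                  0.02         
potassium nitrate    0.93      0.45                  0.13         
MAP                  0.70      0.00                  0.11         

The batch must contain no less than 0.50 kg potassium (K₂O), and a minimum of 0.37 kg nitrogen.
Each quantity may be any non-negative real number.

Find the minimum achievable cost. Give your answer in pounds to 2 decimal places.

Treat it as an LP. Let x1 = kg of compost blend, x2 = kg of potassium nitrate, x3 = kg of MAP.
min 0.05x1 + 0.93x2 + 0.7x3 with:
  0.01x1 + 0.45x2 ≥ 0.5   (potassium (K₂O))
  0.02x1 + 0.13x2 + 0.11x3 ≥ 0.37   (nitrogen)
  x1, x2, x3 ≥ 0.
The optimal basis is {compost blend, potassium nitrate}; MAP drops out. The potassium (K₂O) and nitrogen requirements are met with equality.
Optimal quantities: compost blend = 13.18 kg, potassium nitrate = 0.8182 kg.
Cost = 0.05·13.18 + 0.93·0.8182 = 1.4199.

£1.42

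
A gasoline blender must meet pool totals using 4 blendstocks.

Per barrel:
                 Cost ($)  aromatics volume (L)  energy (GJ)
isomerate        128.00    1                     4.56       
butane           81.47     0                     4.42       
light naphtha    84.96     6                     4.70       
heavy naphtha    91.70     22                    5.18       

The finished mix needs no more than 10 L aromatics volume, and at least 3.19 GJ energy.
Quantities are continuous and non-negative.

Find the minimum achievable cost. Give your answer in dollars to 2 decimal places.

Let x1 = barrels of isomerate, x2 = barrels of butane, x3 = barrels of light naphtha, x4 = barrels of heavy naphtha.
Minimize 128x1 + 81.47x2 + 84.96x3 + 91.7x4 subject to:
  1x1 + 6x3 + 22x4 ≤ 10   (aromatics volume)
  4.56x1 + 4.42x2 + 4.7x3 + 5.18x4 ≥ 3.19   (energy)
  x1, x2, x3, x4 ≥ 0.
At the optimum only light naphtha, heavy naphtha are positive (isomerate, butane = 0). There the aromatics volume and energy constraints are tight.
Solving gives x3 = 0.25415, x4 = 0.38523.
Cost = 84.96·0.25415 + 91.7·0.38523 = 56.9182.

$56.92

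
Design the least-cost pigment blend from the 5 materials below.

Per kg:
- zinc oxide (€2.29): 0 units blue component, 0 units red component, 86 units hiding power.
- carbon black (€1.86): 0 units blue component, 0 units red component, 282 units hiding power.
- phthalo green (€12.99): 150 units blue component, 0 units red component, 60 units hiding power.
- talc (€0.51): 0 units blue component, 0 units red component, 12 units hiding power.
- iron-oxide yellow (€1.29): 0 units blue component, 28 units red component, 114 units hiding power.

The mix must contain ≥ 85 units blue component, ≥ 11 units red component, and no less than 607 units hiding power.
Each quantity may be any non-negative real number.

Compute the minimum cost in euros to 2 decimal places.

Let x1 = kg of zinc oxide, x2 = kg of carbon black, x3 = kg of phthalo green, x4 = kg of talc, x5 = kg of iron-oxide yellow.
Minimise 2.29x1 + 1.86x2 + 12.99x3 + 0.51x4 + 1.29x5 subject to:
  150x3 ≥ 85   (blue component)
  28x5 ≥ 11   (red component)
  86x1 + 282x2 + 60x3 + 12x4 + 114x5 ≥ 607   (hiding power)
  x1, x2, x3, x4, x5 ≥ 0.
At the optimum only carbon black, phthalo green, iron-oxide yellow are positive (zinc oxide, talc = 0). Binding constraints: blue component, red component, hiding power.
Optimal quantities: carbon black = 1.873 kg, phthalo green = 0.5667 kg, iron-oxide yellow = 0.3929 kg.
Objective = 1.86·1.873 + 12.99·0.5667 + 1.29·0.3929 = 11.3521.

€11.35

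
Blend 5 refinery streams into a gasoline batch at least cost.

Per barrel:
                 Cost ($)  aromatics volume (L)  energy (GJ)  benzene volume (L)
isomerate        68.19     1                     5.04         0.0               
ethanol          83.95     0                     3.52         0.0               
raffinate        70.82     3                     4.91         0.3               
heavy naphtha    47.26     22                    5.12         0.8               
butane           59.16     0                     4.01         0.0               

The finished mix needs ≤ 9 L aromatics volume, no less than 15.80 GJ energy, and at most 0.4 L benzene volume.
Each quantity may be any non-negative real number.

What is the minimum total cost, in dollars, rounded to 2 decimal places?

$207.62

Treat it as an LP. Let x1 = barrels of isomerate, x2 = barrels of ethanol, x3 = barrels of raffinate, x4 = barrels of heavy naphtha, x5 = barrels of butane.
Minimize 68.19x1 + 83.95x2 + 70.82x3 + 47.26x4 + 59.16x5 s.t.:
  1x1 + 3x3 + 22x4 ≤ 9   (aromatics volume)
  5.04x1 + 3.52x2 + 4.91x3 + 5.12x4 + 4.01x5 ≥ 15.8   (energy)
  0.3x3 + 0.8x4 ≤ 0.4   (benzene volume)
  x1, x2, x3, x4, x5 ≥ 0.
The optimal basis is {isomerate, heavy naphtha}; ethanol, raffinate, butane drop out. The aromatics volume and energy requirements are met with equality.
Optimal quantities: isomerate = 2.851 barrels, heavy naphtha = 0.2795 barrels.
Hence cost = 68.19·2.851 + 47.26·0.2795 = $207.6189.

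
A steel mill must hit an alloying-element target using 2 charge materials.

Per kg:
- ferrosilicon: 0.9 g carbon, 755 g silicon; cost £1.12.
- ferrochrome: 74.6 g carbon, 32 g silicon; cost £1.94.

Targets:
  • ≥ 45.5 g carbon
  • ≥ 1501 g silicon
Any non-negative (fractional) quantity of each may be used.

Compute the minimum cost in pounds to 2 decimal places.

£3.34

Let x1 = kg of ferrosilicon, x2 = kg of ferrochrome.
Minimize 1.12x1 + 1.94x2 with:
  0.9x1 + 74.6x2 ≥ 45.5   (carbon)
  755x1 + 32x2 ≥ 1501   (silicon)
  x1, x2 ≥ 0.
Both inputs are positive at the optimum. There the carbon and silicon constraints are tight.
Optimal quantities: ferrosilicon = 1.963 kg, ferrochrome = 0.5862 kg.
Objective = 1.12·1.963 + 1.94·0.5862 = 3.3358.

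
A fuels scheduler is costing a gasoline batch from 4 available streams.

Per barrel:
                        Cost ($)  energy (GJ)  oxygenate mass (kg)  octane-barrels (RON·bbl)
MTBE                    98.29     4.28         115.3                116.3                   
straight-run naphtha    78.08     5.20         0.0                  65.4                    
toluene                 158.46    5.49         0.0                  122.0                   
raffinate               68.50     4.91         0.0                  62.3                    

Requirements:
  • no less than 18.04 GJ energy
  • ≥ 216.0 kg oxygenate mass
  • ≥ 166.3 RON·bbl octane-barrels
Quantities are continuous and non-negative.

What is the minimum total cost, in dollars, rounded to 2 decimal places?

Let x1 = barrels of MTBE, x2 = barrels of straight-run naphtha, x3 = barrels of toluene, x4 = barrels of raffinate.
Minimise 98.29x1 + 78.08x2 + 158.46x3 + 68.5x4 s.t.:
  4.28x1 + 5.2x2 + 5.49x3 + 4.91x4 ≥ 18.04   (energy)
  115.3x1 ≥ 216   (oxygenate mass)
  116.3x1 + 65.4x2 + 122x3 + 62.3x4 ≥ 166.3   (octane-barrels)
  x1, x2, x3, x4 ≥ 0.
The minimum-cost mix takes nothing from straight-run naphtha, toluene — only MTBE, raffinate. There the energy and oxygenate mass constraints are tight.
So MTBE = 1.8734 barrels, raffinate = 2.0411 barrels.
Total cost: 98.29·1.8734 + 68.5·2.0411 = 323.9518.

$323.95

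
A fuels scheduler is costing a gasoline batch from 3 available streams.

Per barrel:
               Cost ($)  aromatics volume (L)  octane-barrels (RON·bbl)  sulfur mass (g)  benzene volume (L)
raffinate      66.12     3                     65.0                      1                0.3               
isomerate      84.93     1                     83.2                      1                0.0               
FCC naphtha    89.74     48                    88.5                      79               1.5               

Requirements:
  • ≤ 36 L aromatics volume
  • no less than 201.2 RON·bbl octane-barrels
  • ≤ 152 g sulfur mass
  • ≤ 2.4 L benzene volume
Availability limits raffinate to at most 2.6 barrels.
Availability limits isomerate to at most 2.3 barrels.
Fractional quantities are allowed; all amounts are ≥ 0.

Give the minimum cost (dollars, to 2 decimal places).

Let x1 = barrels of raffinate, x2 = barrels of isomerate, x3 = barrels of FCC naphtha.
Minimize 66.12x1 + 84.93x2 + 89.74x3 s.t.:
  3x1 + 1x2 + 48x3 ≤ 36   (aromatics volume)
  65x1 + 83.2x2 + 88.5x3 ≥ 201.2   (octane-barrels)
  1x1 + 1x2 + 79x3 ≤ 152   (sulfur mass)
  0.3x1 + 1.5x3 ≤ 2.4   (benzene volume)
  x1 ≤ 2.6
  x2 ≤ 2.3
  x1, x2, x3 ≥ 0.
The minimum-cost mix takes nothing from isomerate — only raffinate, FCC naphtha. The aromatics volume and octane-barrels requirements are met with equality.
So raffinate = 2.26716 barrels, FCC naphtha = 0.608303 barrels.
Total cost: 66.12·2.26716 + 89.74·0.608303 = 204.4937.

$204.49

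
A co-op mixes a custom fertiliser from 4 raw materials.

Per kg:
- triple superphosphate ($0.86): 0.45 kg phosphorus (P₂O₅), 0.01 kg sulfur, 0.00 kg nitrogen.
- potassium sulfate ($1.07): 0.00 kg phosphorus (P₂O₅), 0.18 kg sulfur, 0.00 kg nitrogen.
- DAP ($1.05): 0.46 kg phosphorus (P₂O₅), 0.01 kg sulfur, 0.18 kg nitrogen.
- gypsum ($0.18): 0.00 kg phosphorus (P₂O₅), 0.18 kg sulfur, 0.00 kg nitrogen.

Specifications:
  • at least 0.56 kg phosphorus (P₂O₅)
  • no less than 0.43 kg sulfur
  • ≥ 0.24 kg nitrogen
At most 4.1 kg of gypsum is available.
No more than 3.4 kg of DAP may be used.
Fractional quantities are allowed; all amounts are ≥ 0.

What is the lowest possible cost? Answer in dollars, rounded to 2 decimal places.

$1.82

Treat it as an LP. Let x1 = kg of triple superphosphate, x2 = kg of potassium sulfate, x3 = kg of DAP, x4 = kg of gypsum.
min 0.86x1 + 1.07x2 + 1.05x3 + 0.18x4 with:
  0.45x1 + 0.46x3 ≥ 0.56   (phosphorus (P₂O₅))
  0.01x1 + 0.18x2 + 0.01x3 + 0.18x4 ≥ 0.43   (sulfur)
  0.18x3 ≥ 0.24   (nitrogen)
  x4 ≤ 4.1
  x3 ≤ 3.4
  x1, x2, x3, x4 ≥ 0.
The optimal basis is {DAP, gypsum}; triple superphosphate, potassium sulfate drop out. There the sulfur and nitrogen constraints are tight.
So DAP = 1.333 kg, gypsum = 2.315 kg.
Total cost: 1.05·1.333 + 0.18·2.315 = 1.8164.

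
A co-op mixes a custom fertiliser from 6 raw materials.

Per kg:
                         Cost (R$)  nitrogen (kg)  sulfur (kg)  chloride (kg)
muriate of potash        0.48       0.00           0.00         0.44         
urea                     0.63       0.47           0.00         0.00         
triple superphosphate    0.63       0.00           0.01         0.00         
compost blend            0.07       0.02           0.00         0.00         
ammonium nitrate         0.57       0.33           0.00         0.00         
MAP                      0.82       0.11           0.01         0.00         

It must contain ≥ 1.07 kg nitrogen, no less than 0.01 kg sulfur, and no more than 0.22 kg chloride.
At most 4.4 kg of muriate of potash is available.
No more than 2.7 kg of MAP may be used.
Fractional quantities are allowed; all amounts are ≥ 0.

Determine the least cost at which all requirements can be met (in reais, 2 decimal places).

Let x1 = kg of muriate of potash, x2 = kg of urea, x3 = kg of triple superphosphate, x4 = kg of compost blend, x5 = kg of ammonium nitrate, x6 = kg of MAP.
Minimize 0.48x1 + 0.63x2 + 0.63x3 + 0.07x4 + 0.57x5 + 0.82x6 with:
  0.47x2 + 0.02x4 + 0.33x5 + 0.11x6 ≥ 1.07   (nitrogen)
  0.01x3 + 0.01x6 ≥ 0.01   (sulfur)
  0.44x1 ≤ 0.22   (chloride)
  x1 ≤ 4.4
  x6 ≤ 2.7
  x1, x2, x3, x4, x5, x6 ≥ 0.
At the optimum only urea, triple superphosphate are positive (muriate of potash, compost blend, ammonium nitrate, MAP = 0). The nitrogen and sulfur requirements are met with equality.
That vertex is x2 = 2.277, x3 = 1.
Hence cost = 0.63·2.277 + 0.63·1 = R$2.0645.

R$2.06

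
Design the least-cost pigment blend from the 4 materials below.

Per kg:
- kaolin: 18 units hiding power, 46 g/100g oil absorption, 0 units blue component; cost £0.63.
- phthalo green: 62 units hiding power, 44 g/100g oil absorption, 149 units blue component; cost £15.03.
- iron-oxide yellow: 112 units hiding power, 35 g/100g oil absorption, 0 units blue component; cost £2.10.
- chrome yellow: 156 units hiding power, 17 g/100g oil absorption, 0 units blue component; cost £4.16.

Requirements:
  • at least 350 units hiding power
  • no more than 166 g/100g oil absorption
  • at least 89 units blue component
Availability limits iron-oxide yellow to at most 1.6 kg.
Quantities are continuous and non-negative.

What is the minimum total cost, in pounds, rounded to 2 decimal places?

Let x1 = kg of kaolin, x2 = kg of phthalo green, x3 = kg of iron-oxide yellow, x4 = kg of chrome yellow.
min 0.63x1 + 15.03x2 + 2.1x3 + 4.16x4 with:
  18x1 + 62x2 + 112x3 + 156x4 ≥ 350   (hiding power)
  46x1 + 44x2 + 35x3 + 17x4 ≤ 166   (oil absorption)
  149x2 ≥ 89   (blue component)
  x3 ≤ 1.6
  x1, x2, x3, x4 ≥ 0.
The minimum-cost mix takes nothing from kaolin — only phthalo green, iron-oxide yellow, chrome yellow. Binding constraints: hiding power, blue component, the iron-oxide yellow cap.
That vertex is x2 = 0.5973, x3 = 1.6, x4 = 0.8575.
Cost = 15.03·0.5973 + 2.1·1.6 + 4.16·0.8575 = 15.9046.

£15.90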